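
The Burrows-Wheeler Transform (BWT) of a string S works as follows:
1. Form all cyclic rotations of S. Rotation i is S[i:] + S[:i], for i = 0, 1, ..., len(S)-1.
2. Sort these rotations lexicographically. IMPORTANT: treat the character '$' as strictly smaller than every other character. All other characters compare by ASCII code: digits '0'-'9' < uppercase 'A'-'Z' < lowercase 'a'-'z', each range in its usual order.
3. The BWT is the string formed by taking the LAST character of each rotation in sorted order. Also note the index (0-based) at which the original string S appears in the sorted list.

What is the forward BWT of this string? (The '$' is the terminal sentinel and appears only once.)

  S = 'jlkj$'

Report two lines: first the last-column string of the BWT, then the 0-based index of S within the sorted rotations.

All 5 rotations (rotation i = S[i:]+S[:i]):
  rot[0] = jlkj$
  rot[1] = lkj$j
  rot[2] = kj$jl
  rot[3] = j$jlk
  rot[4] = $jlkj
Sorted (with $ < everything):
  sorted[0] = $jlkj  (last char: 'j')
  sorted[1] = j$jlk  (last char: 'k')
  sorted[2] = jlkj$  (last char: '$')
  sorted[3] = kj$jl  (last char: 'l')
  sorted[4] = lkj$j  (last char: 'j')
Last column: jk$lj
Original string S is at sorted index 2

Answer: jk$lj
2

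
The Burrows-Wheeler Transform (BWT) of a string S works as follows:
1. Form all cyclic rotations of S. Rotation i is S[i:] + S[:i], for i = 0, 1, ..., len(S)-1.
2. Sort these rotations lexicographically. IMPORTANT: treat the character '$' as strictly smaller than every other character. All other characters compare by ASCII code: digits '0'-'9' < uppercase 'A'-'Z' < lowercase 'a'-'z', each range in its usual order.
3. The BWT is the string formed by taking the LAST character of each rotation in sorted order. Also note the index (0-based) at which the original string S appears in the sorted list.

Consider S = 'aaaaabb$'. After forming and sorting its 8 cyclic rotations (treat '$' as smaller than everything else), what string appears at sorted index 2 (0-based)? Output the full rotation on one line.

Answer: aaaabb$a

Derivation:
All 8 rotations (rotation i = S[i:]+S[:i]):
  rot[0] = aaaaabb$
  rot[1] = aaaabb$a
  rot[2] = aaabb$aa
  rot[3] = aabb$aaa
  rot[4] = abb$aaaa
  rot[5] = bb$aaaaa
  rot[6] = b$aaaaab
  rot[7] = $aaaaabb
Sorted (with $ < everything):
  sorted[0] = $aaaaabb
  sorted[1] = aaaaabb$
  sorted[2] = aaaabb$a
  sorted[3] = aaabb$aa
  sorted[4] = aabb$aaa
  sorted[5] = abb$aaaa
  sorted[6] = b$aaaaab
  sorted[7] = bb$aaaaa
sorted[2] = aaaabb$a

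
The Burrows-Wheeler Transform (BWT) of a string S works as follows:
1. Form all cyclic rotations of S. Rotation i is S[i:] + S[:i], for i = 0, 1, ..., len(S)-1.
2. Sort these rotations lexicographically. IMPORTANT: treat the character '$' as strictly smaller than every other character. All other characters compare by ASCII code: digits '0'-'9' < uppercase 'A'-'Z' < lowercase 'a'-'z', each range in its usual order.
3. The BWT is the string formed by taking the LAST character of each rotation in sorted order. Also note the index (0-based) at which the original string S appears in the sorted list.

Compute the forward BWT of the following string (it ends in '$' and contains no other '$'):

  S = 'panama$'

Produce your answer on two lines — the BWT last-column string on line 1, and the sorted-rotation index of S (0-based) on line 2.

Answer: amnpaa$
6

Derivation:
All 7 rotations (rotation i = S[i:]+S[:i]):
  rot[0] = panama$
  rot[1] = anama$p
  rot[2] = nama$pa
  rot[3] = ama$pan
  rot[4] = ma$pana
  rot[5] = a$panam
  rot[6] = $panama
Sorted (with $ < everything):
  sorted[0] = $panama  (last char: 'a')
  sorted[1] = a$panam  (last char: 'm')
  sorted[2] = ama$pan  (last char: 'n')
  sorted[3] = anama$p  (last char: 'p')
  sorted[4] = ma$pana  (last char: 'a')
  sorted[5] = nama$pa  (last char: 'a')
  sorted[6] = panama$  (last char: '$')
Last column: amnpaa$
Original string S is at sorted index 6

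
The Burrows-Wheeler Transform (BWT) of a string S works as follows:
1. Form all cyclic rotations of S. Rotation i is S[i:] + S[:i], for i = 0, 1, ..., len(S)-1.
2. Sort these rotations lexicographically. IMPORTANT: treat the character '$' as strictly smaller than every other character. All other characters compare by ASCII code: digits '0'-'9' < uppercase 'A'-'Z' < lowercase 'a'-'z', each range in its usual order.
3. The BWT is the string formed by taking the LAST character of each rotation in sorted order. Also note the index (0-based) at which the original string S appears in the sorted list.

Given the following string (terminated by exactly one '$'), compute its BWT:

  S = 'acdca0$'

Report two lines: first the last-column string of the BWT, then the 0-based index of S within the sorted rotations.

All 7 rotations (rotation i = S[i:]+S[:i]):
  rot[0] = acdca0$
  rot[1] = cdca0$a
  rot[2] = dca0$ac
  rot[3] = ca0$acd
  rot[4] = a0$acdc
  rot[5] = 0$acdca
  rot[6] = $acdca0
Sorted (with $ < everything):
  sorted[0] = $acdca0  (last char: '0')
  sorted[1] = 0$acdca  (last char: 'a')
  sorted[2] = a0$acdc  (last char: 'c')
  sorted[3] = acdca0$  (last char: '$')
  sorted[4] = ca0$acd  (last char: 'd')
  sorted[5] = cdca0$a  (last char: 'a')
  sorted[6] = dca0$ac  (last char: 'c')
Last column: 0ac$dac
Original string S is at sorted index 3

Answer: 0ac$dac
3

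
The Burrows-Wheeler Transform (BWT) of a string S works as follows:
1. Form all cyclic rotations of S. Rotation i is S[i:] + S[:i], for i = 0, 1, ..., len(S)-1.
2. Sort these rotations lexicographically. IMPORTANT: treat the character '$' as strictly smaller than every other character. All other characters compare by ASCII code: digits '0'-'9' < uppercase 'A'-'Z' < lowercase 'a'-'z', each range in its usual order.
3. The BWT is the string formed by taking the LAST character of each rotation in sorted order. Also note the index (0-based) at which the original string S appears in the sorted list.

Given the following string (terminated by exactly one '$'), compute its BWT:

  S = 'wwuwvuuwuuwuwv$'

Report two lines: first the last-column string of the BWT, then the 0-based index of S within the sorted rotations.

Answer: vvwuuwwwwuuwuu$
14

Derivation:
All 15 rotations (rotation i = S[i:]+S[:i]):
  rot[0] = wwuwvuuwuuwuwv$
  rot[1] = wuwvuuwuuwuwv$w
  rot[2] = uwvuuwuuwuwv$ww
  rot[3] = wvuuwuuwuwv$wwu
  rot[4] = vuuwuuwuwv$wwuw
  rot[5] = uuwuuwuwv$wwuwv
  rot[6] = uwuuwuwv$wwuwvu
  rot[7] = wuuwuwv$wwuwvuu
  rot[8] = uuwuwv$wwuwvuuw
  rot[9] = uwuwv$wwuwvuuwu
  rot[10] = wuwv$wwuwvuuwuu
  rot[11] = uwv$wwuwvuuwuuw
  rot[12] = wv$wwuwvuuwuuwu
  rot[13] = v$wwuwvuuwuuwuw
  rot[14] = $wwuwvuuwuuwuwv
Sorted (with $ < everything):
  sorted[0] = $wwuwvuuwuuwuwv  (last char: 'v')
  sorted[1] = uuwuuwuwv$wwuwv  (last char: 'v')
  sorted[2] = uuwuwv$wwuwvuuw  (last char: 'w')
  sorted[3] = uwuuwuwv$wwuwvu  (last char: 'u')
  sorted[4] = uwuwv$wwuwvuuwu  (last char: 'u')
  sorted[5] = uwv$wwuwvuuwuuw  (last char: 'w')
  sorted[6] = uwvuuwuuwuwv$ww  (last char: 'w')
  sorted[7] = v$wwuwvuuwuuwuw  (last char: 'w')
  sorted[8] = vuuwuuwuwv$wwuw  (last char: 'w')
  sorted[9] = wuuwuwv$wwuwvuu  (last char: 'u')
  sorted[10] = wuwv$wwuwvuuwuu  (last char: 'u')
  sorted[11] = wuwvuuwuuwuwv$w  (last char: 'w')
  sorted[12] = wv$wwuwvuuwuuwu  (last char: 'u')
  sorted[13] = wvuuwuuwuwv$wwu  (last char: 'u')
  sorted[14] = wwuwvuuwuuwuwv$  (last char: '$')
Last column: vvwuuwwwwuuwuu$
Original string S is at sorted index 14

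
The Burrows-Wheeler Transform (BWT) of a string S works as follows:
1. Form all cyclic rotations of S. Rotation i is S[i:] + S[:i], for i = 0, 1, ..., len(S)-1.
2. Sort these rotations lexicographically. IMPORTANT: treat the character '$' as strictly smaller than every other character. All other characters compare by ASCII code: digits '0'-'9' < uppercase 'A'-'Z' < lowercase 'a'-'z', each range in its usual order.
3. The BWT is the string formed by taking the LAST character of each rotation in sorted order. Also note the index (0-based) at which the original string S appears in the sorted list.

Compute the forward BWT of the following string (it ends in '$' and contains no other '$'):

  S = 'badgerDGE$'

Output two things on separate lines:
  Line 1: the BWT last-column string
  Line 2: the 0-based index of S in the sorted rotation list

All 10 rotations (rotation i = S[i:]+S[:i]):
  rot[0] = badgerDGE$
  rot[1] = adgerDGE$b
  rot[2] = dgerDGE$ba
  rot[3] = gerDGE$bad
  rot[4] = erDGE$badg
  rot[5] = rDGE$badge
  rot[6] = DGE$badger
  rot[7] = GE$badgerD
  rot[8] = E$badgerDG
  rot[9] = $badgerDGE
Sorted (with $ < everything):
  sorted[0] = $badgerDGE  (last char: 'E')
  sorted[1] = DGE$badger  (last char: 'r')
  sorted[2] = E$badgerDG  (last char: 'G')
  sorted[3] = GE$badgerD  (last char: 'D')
  sorted[4] = adgerDGE$b  (last char: 'b')
  sorted[5] = badgerDGE$  (last char: '$')
  sorted[6] = dgerDGE$ba  (last char: 'a')
  sorted[7] = erDGE$badg  (last char: 'g')
  sorted[8] = gerDGE$bad  (last char: 'd')
  sorted[9] = rDGE$badge  (last char: 'e')
Last column: ErGDb$agde
Original string S is at sorted index 5

Answer: ErGDb$agde
5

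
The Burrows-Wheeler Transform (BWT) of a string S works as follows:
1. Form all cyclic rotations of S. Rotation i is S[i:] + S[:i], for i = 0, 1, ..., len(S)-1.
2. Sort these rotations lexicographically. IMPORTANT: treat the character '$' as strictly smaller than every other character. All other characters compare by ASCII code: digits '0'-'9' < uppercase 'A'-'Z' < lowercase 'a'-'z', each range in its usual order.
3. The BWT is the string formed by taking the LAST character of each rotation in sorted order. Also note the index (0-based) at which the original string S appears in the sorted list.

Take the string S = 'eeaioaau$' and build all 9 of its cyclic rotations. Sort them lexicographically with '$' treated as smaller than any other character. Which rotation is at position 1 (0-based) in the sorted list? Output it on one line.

Answer: aau$eeaio

Derivation:
All 9 rotations (rotation i = S[i:]+S[:i]):
  rot[0] = eeaioaau$
  rot[1] = eaioaau$e
  rot[2] = aioaau$ee
  rot[3] = ioaau$eea
  rot[4] = oaau$eeai
  rot[5] = aau$eeaio
  rot[6] = au$eeaioa
  rot[7] = u$eeaioaa
  rot[8] = $eeaioaau
Sorted (with $ < everything):
  sorted[0] = $eeaioaau
  sorted[1] = aau$eeaio
  sorted[2] = aioaau$ee
  sorted[3] = au$eeaioa
  sorted[4] = eaioaau$e
  sorted[5] = eeaioaau$
  sorted[6] = ioaau$eea
  sorted[7] = oaau$eeai
  sorted[8] = u$eeaioaa
sorted[1] = aau$eeaio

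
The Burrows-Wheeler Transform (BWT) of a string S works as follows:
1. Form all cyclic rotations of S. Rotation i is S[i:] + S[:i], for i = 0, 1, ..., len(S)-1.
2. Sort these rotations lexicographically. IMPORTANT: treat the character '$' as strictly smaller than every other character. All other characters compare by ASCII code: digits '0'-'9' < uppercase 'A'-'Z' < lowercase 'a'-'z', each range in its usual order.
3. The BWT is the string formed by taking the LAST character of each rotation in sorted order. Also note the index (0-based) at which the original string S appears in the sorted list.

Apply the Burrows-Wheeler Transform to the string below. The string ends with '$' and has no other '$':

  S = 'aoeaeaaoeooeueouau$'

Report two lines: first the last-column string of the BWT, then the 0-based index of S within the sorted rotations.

All 19 rotations (rotation i = S[i:]+S[:i]):
  rot[0] = aoeaeaaoeooeueouau$
  rot[1] = oeaeaaoeooeueouau$a
  rot[2] = eaeaaoeooeueouau$ao
  rot[3] = aeaaoeooeueouau$aoe
  rot[4] = eaaoeooeueouau$aoea
  rot[5] = aaoeooeueouau$aoeae
  rot[6] = aoeooeueouau$aoeaea
  rot[7] = oeooeueouau$aoeaeaa
  rot[8] = eooeueouau$aoeaeaao
  rot[9] = ooeueouau$aoeaeaaoe
  rot[10] = oeueouau$aoeaeaaoeo
  rot[11] = eueouau$aoeaeaaoeoo
  rot[12] = ueouau$aoeaeaaoeooe
  rot[13] = eouau$aoeaeaaoeooeu
  rot[14] = ouau$aoeaeaaoeooeue
  rot[15] = uau$aoeaeaaoeooeueo
  rot[16] = au$aoeaeaaoeooeueou
  rot[17] = u$aoeaeaaoeooeueoua
  rot[18] = $aoeaeaaoeooeueouau
Sorted (with $ < everything):
  sorted[0] = $aoeaeaaoeooeueouau  (last char: 'u')
  sorted[1] = aaoeooeueouau$aoeae  (last char: 'e')
  sorted[2] = aeaaoeooeueouau$aoe  (last char: 'e')
  sorted[3] = aoeaeaaoeooeueouau$  (last char: '$')
  sorted[4] = aoeooeueouau$aoeaea  (last char: 'a')
  sorted[5] = au$aoeaeaaoeooeueou  (last char: 'u')
  sorted[6] = eaaoeooeueouau$aoea  (last char: 'a')
  sorted[7] = eaeaaoeooeueouau$ao  (last char: 'o')
  sorted[8] = eooeueouau$aoeaeaao  (last char: 'o')
  sorted[9] = eouau$aoeaeaaoeooeu  (last char: 'u')
  sorted[10] = eueouau$aoeaeaaoeoo  (last char: 'o')
  sorted[11] = oeaeaaoeooeueouau$a  (last char: 'a')
  sorted[12] = oeooeueouau$aoeaeaa  (last char: 'a')
  sorted[13] = oeueouau$aoeaeaaoeo  (last char: 'o')
  sorted[14] = ooeueouau$aoeaeaaoe  (last char: 'e')
  sorted[15] = ouau$aoeaeaaoeooeue  (last char: 'e')
  sorted[16] = u$aoeaeaaoeooeueoua  (last char: 'a')
  sorted[17] = uau$aoeaeaaoeooeueo  (last char: 'o')
  sorted[18] = ueouau$aoeaeaaoeooe  (last char: 'e')
Last column: uee$auaoouoaaoeeaoe
Original string S is at sorted index 3

Answer: uee$auaoouoaaoeeaoe
3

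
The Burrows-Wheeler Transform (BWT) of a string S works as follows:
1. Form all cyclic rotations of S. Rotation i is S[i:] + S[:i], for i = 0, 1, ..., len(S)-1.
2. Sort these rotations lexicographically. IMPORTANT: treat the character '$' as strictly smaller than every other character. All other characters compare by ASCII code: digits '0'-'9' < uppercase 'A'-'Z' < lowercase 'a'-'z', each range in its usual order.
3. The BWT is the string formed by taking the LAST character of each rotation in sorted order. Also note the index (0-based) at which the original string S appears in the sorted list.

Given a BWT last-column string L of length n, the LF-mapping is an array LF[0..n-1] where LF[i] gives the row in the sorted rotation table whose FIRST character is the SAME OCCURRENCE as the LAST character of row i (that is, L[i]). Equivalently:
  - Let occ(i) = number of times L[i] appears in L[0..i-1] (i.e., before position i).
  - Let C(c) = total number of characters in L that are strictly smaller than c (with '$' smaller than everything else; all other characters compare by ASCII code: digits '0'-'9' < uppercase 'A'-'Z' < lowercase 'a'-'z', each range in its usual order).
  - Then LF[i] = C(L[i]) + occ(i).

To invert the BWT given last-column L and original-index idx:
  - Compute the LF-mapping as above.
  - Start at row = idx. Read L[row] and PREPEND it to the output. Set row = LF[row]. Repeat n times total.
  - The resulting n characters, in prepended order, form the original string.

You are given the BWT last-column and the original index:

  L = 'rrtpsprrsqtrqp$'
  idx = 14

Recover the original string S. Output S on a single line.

Answer: trsqrrpptpqsrr$

Derivation:
LF mapping: 6 7 13 1 11 2 8 9 12 4 14 10 5 3 0
Walk LF starting at row 14, prepending L[row]:
  step 1: row=14, L[14]='$', prepend. Next row=LF[14]=0
  step 2: row=0, L[0]='r', prepend. Next row=LF[0]=6
  step 3: row=6, L[6]='r', prepend. Next row=LF[6]=8
  step 4: row=8, L[8]='s', prepend. Next row=LF[8]=12
  step 5: row=12, L[12]='q', prepend. Next row=LF[12]=5
  step 6: row=5, L[5]='p', prepend. Next row=LF[5]=2
  step 7: row=2, L[2]='t', prepend. Next row=LF[2]=13
  step 8: row=13, L[13]='p', prepend. Next row=LF[13]=3
  step 9: row=3, L[3]='p', prepend. Next row=LF[3]=1
  step 10: row=1, L[1]='r', prepend. Next row=LF[1]=7
  step 11: row=7, L[7]='r', prepend. Next row=LF[7]=9
  step 12: row=9, L[9]='q', prepend. Next row=LF[9]=4
  step 13: row=4, L[4]='s', prepend. Next row=LF[4]=11
  step 14: row=11, L[11]='r', prepend. Next row=LF[11]=10
  step 15: row=10, L[10]='t', prepend. Next row=LF[10]=14
Reversed output: trsqrrpptpqsrr$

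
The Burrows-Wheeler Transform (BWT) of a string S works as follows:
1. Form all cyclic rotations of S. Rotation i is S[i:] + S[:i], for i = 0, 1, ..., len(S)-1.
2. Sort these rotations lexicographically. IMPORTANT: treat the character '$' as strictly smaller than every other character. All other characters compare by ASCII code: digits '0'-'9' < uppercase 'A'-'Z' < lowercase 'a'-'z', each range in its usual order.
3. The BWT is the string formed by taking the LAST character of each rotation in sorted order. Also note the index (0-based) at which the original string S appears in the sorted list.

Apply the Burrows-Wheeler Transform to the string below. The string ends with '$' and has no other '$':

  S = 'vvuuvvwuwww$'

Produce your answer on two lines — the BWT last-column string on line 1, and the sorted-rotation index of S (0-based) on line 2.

All 12 rotations (rotation i = S[i:]+S[:i]):
  rot[0] = vvuuvvwuwww$
  rot[1] = vuuvvwuwww$v
  rot[2] = uuvvwuwww$vv
  rot[3] = uvvwuwww$vvu
  rot[4] = vvwuwww$vvuu
  rot[5] = vwuwww$vvuuv
  rot[6] = wuwww$vvuuvv
  rot[7] = uwww$vvuuvvw
  rot[8] = www$vvuuvvwu
  rot[9] = ww$vvuuvvwuw
  rot[10] = w$vvuuvvwuww
  rot[11] = $vvuuvvwuwww
Sorted (with $ < everything):
  sorted[0] = $vvuuvvwuwww  (last char: 'w')
  sorted[1] = uuvvwuwww$vv  (last char: 'v')
  sorted[2] = uvvwuwww$vvu  (last char: 'u')
  sorted[3] = uwww$vvuuvvw  (last char: 'w')
  sorted[4] = vuuvvwuwww$v  (last char: 'v')
  sorted[5] = vvuuvvwuwww$  (last char: '$')
  sorted[6] = vvwuwww$vvuu  (last char: 'u')
  sorted[7] = vwuwww$vvuuv  (last char: 'v')
  sorted[8] = w$vvuuvvwuww  (last char: 'w')
  sorted[9] = wuwww$vvuuvv  (last char: 'v')
  sorted[10] = ww$vvuuvvwuw  (last char: 'w')
  sorted[11] = www$vvuuvvwu  (last char: 'u')
Last column: wvuwv$uvwvwu
Original string S is at sorted index 5

Answer: wvuwv$uvwvwu
5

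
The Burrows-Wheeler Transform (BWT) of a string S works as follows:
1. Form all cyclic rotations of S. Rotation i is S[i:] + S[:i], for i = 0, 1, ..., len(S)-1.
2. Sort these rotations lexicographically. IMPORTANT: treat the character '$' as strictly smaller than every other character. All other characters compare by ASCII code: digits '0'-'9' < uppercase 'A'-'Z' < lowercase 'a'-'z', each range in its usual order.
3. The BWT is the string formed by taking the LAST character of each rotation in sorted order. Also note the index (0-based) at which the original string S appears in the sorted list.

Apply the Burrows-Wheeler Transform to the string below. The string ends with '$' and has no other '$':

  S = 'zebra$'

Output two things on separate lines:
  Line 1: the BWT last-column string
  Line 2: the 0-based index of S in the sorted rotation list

Answer: arezb$
5

Derivation:
All 6 rotations (rotation i = S[i:]+S[:i]):
  rot[0] = zebra$
  rot[1] = ebra$z
  rot[2] = bra$ze
  rot[3] = ra$zeb
  rot[4] = a$zebr
  rot[5] = $zebra
Sorted (with $ < everything):
  sorted[0] = $zebra  (last char: 'a')
  sorted[1] = a$zebr  (last char: 'r')
  sorted[2] = bra$ze  (last char: 'e')
  sorted[3] = ebra$z  (last char: 'z')
  sorted[4] = ra$zeb  (last char: 'b')
  sorted[5] = zebra$  (last char: '$')
Last column: arezb$
Original string S is at sorted index 5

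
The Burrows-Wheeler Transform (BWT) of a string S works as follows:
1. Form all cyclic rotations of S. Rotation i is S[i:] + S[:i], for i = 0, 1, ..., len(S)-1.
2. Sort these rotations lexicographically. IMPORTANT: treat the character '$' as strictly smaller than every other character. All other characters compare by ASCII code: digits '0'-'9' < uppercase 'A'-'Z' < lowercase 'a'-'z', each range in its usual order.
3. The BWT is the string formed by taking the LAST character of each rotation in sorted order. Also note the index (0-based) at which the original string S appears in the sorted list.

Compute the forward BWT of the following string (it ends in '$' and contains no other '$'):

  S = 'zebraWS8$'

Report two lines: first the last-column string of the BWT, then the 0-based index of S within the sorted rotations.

All 9 rotations (rotation i = S[i:]+S[:i]):
  rot[0] = zebraWS8$
  rot[1] = ebraWS8$z
  rot[2] = braWS8$ze
  rot[3] = raWS8$zeb
  rot[4] = aWS8$zebr
  rot[5] = WS8$zebra
  rot[6] = S8$zebraW
  rot[7] = 8$zebraWS
  rot[8] = $zebraWS8
Sorted (with $ < everything):
  sorted[0] = $zebraWS8  (last char: '8')
  sorted[1] = 8$zebraWS  (last char: 'S')
  sorted[2] = S8$zebraW  (last char: 'W')
  sorted[3] = WS8$zebra  (last char: 'a')
  sorted[4] = aWS8$zebr  (last char: 'r')
  sorted[5] = braWS8$ze  (last char: 'e')
  sorted[6] = ebraWS8$z  (last char: 'z')
  sorted[7] = raWS8$zeb  (last char: 'b')
  sorted[8] = zebraWS8$  (last char: '$')
Last column: 8SWarezb$
Original string S is at sorted index 8

Answer: 8SWarezb$
8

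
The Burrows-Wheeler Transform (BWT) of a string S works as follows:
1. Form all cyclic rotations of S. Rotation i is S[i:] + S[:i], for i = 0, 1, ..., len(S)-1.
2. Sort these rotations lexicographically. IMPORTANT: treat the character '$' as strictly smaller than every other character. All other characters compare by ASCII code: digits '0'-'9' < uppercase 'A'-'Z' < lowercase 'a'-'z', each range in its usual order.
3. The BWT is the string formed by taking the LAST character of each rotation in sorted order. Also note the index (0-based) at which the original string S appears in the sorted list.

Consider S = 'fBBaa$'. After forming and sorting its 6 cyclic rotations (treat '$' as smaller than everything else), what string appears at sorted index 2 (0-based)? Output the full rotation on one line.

Answer: Baa$fB

Derivation:
All 6 rotations (rotation i = S[i:]+S[:i]):
  rot[0] = fBBaa$
  rot[1] = BBaa$f
  rot[2] = Baa$fB
  rot[3] = aa$fBB
  rot[4] = a$fBBa
  rot[5] = $fBBaa
Sorted (with $ < everything):
  sorted[0] = $fBBaa
  sorted[1] = BBaa$f
  sorted[2] = Baa$fB
  sorted[3] = a$fBBa
  sorted[4] = aa$fBB
  sorted[5] = fBBaa$
sorted[2] = Baa$fB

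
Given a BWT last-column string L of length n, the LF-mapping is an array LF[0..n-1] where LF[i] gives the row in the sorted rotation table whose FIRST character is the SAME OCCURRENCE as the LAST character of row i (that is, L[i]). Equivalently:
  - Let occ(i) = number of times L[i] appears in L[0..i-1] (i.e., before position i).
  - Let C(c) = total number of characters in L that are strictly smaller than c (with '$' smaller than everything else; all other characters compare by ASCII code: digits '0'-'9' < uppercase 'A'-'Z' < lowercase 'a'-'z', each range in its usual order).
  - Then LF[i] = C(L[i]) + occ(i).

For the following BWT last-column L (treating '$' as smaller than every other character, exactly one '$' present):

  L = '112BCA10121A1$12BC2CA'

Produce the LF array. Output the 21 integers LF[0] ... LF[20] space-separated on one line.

Answer: 2 3 9 16 18 13 4 1 5 10 6 14 7 0 8 11 17 19 12 20 15

Derivation:
Char counts: '$':1, '0':1, '1':7, '2':4, 'A':3, 'B':2, 'C':3
C (first-col start): C('$')=0, C('0')=1, C('1')=2, C('2')=9, C('A')=13, C('B')=16, C('C')=18
L[0]='1': occ=0, LF[0]=C('1')+0=2+0=2
L[1]='1': occ=1, LF[1]=C('1')+1=2+1=3
L[2]='2': occ=0, LF[2]=C('2')+0=9+0=9
L[3]='B': occ=0, LF[3]=C('B')+0=16+0=16
L[4]='C': occ=0, LF[4]=C('C')+0=18+0=18
L[5]='A': occ=0, LF[5]=C('A')+0=13+0=13
L[6]='1': occ=2, LF[6]=C('1')+2=2+2=4
L[7]='0': occ=0, LF[7]=C('0')+0=1+0=1
L[8]='1': occ=3, LF[8]=C('1')+3=2+3=5
L[9]='2': occ=1, LF[9]=C('2')+1=9+1=10
L[10]='1': occ=4, LF[10]=C('1')+4=2+4=6
L[11]='A': occ=1, LF[11]=C('A')+1=13+1=14
L[12]='1': occ=5, LF[12]=C('1')+5=2+5=7
L[13]='$': occ=0, LF[13]=C('$')+0=0+0=0
L[14]='1': occ=6, LF[14]=C('1')+6=2+6=8
L[15]='2': occ=2, LF[15]=C('2')+2=9+2=11
L[16]='B': occ=1, LF[16]=C('B')+1=16+1=17
L[17]='C': occ=1, LF[17]=C('C')+1=18+1=19
L[18]='2': occ=3, LF[18]=C('2')+3=9+3=12
L[19]='C': occ=2, LF[19]=C('C')+2=18+2=20
L[20]='A': occ=2, LF[20]=C('A')+2=13+2=15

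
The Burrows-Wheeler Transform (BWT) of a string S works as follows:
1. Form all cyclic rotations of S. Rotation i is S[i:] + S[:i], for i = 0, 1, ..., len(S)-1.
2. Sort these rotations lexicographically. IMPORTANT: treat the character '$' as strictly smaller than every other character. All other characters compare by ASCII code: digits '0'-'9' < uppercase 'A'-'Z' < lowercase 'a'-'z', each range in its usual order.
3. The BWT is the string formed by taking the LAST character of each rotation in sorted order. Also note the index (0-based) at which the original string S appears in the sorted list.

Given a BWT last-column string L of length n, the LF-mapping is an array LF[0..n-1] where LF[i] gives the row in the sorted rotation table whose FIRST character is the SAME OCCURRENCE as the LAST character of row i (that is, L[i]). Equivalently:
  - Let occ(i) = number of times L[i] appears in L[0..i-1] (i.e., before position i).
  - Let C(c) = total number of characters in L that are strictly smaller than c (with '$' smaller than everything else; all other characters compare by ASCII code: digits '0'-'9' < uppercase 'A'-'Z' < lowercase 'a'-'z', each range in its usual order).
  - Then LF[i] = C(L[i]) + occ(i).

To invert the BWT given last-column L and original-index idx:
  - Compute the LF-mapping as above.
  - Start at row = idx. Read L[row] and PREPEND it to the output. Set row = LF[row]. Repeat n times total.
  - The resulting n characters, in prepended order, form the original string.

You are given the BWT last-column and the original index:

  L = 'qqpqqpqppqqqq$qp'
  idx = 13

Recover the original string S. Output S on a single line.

Answer: qqqpqpqpppqqqqq$

Derivation:
LF mapping: 6 7 1 8 9 2 10 3 4 11 12 13 14 0 15 5
Walk LF starting at row 13, prepending L[row]:
  step 1: row=13, L[13]='$', prepend. Next row=LF[13]=0
  step 2: row=0, L[0]='q', prepend. Next row=LF[0]=6
  step 3: row=6, L[6]='q', prepend. Next row=LF[6]=10
  step 4: row=10, L[10]='q', prepend. Next row=LF[10]=12
  step 5: row=12, L[12]='q', prepend. Next row=LF[12]=14
  step 6: row=14, L[14]='q', prepend. Next row=LF[14]=15
  step 7: row=15, L[15]='p', prepend. Next row=LF[15]=5
  step 8: row=5, L[5]='p', prepend. Next row=LF[5]=2
  step 9: row=2, L[2]='p', prepend. Next row=LF[2]=1
  step 10: row=1, L[1]='q', prepend. Next row=LF[1]=7
  step 11: row=7, L[7]='p', prepend. Next row=LF[7]=3
  step 12: row=3, L[3]='q', prepend. Next row=LF[3]=8
  step 13: row=8, L[8]='p', prepend. Next row=LF[8]=4
  step 14: row=4, L[4]='q', prepend. Next row=LF[4]=9
  step 15: row=9, L[9]='q', prepend. Next row=LF[9]=11
  step 16: row=11, L[11]='q', prepend. Next row=LF[11]=13
Reversed output: qqqpqpqpppqqqqq$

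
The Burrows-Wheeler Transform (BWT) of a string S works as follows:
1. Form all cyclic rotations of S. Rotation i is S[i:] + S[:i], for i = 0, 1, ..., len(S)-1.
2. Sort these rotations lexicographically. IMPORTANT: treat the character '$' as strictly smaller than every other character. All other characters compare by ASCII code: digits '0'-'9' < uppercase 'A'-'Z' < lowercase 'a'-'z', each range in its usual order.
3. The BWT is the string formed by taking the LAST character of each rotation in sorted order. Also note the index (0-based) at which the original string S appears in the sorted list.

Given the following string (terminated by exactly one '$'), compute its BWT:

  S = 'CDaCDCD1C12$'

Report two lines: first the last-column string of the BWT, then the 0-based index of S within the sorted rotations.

Answer: 2CD11Da$CCCD
7

Derivation:
All 12 rotations (rotation i = S[i:]+S[:i]):
  rot[0] = CDaCDCD1C12$
  rot[1] = DaCDCD1C12$C
  rot[2] = aCDCD1C12$CD
  rot[3] = CDCD1C12$CDa
  rot[4] = DCD1C12$CDaC
  rot[5] = CD1C12$CDaCD
  rot[6] = D1C12$CDaCDC
  rot[7] = 1C12$CDaCDCD
  rot[8] = C12$CDaCDCD1
  rot[9] = 12$CDaCDCD1C
  rot[10] = 2$CDaCDCD1C1
  rot[11] = $CDaCDCD1C12
Sorted (with $ < everything):
  sorted[0] = $CDaCDCD1C12  (last char: '2')
  sorted[1] = 12$CDaCDCD1C  (last char: 'C')
  sorted[2] = 1C12$CDaCDCD  (last char: 'D')
  sorted[3] = 2$CDaCDCD1C1  (last char: '1')
  sorted[4] = C12$CDaCDCD1  (last char: '1')
  sorted[5] = CD1C12$CDaCD  (last char: 'D')
  sorted[6] = CDCD1C12$CDa  (last char: 'a')
  sorted[7] = CDaCDCD1C12$  (last char: '$')
  sorted[8] = D1C12$CDaCDC  (last char: 'C')
  sorted[9] = DCD1C12$CDaC  (last char: 'C')
  sorted[10] = DaCDCD1C12$C  (last char: 'C')
  sorted[11] = aCDCD1C12$CD  (last char: 'D')
Last column: 2CD11Da$CCCD
Original string S is at sorted index 7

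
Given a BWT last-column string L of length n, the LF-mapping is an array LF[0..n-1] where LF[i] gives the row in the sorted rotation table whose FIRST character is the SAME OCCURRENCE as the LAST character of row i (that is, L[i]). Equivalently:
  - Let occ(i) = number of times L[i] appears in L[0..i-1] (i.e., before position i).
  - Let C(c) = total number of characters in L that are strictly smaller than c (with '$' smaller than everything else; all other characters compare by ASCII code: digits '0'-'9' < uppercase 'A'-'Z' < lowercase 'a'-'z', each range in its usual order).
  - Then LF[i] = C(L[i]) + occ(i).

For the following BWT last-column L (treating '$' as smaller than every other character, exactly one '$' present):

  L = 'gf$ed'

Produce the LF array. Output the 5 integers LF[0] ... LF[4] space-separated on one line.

Char counts: '$':1, 'd':1, 'e':1, 'f':1, 'g':1
C (first-col start): C('$')=0, C('d')=1, C('e')=2, C('f')=3, C('g')=4
L[0]='g': occ=0, LF[0]=C('g')+0=4+0=4
L[1]='f': occ=0, LF[1]=C('f')+0=3+0=3
L[2]='$': occ=0, LF[2]=C('$')+0=0+0=0
L[3]='e': occ=0, LF[3]=C('e')+0=2+0=2
L[4]='d': occ=0, LF[4]=C('d')+0=1+0=1

Answer: 4 3 0 2 1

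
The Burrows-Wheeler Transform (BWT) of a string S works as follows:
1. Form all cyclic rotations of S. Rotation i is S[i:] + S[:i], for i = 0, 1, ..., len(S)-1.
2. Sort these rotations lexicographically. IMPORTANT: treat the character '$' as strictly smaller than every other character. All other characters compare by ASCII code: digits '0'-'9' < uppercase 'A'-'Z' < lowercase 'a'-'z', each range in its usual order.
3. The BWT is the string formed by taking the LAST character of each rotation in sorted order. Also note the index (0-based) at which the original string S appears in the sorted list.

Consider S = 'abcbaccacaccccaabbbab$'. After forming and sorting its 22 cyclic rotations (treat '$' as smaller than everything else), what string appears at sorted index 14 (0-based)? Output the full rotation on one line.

Answer: caabbbab$abcbaccacaccc

Derivation:
All 22 rotations (rotation i = S[i:]+S[:i]):
  rot[0] = abcbaccacaccccaabbbab$
  rot[1] = bcbaccacaccccaabbbab$a
  rot[2] = cbaccacaccccaabbbab$ab
  rot[3] = baccacaccccaabbbab$abc
  rot[4] = accacaccccaabbbab$abcb
  rot[5] = ccacaccccaabbbab$abcba
  rot[6] = cacaccccaabbbab$abcbac
  rot[7] = acaccccaabbbab$abcbacc
  rot[8] = caccccaabbbab$abcbacca
  rot[9] = accccaabbbab$abcbaccac
  rot[10] = ccccaabbbab$abcbaccaca
  rot[11] = cccaabbbab$abcbaccacac
  rot[12] = ccaabbbab$abcbaccacacc
  rot[13] = caabbbab$abcbaccacaccc
  rot[14] = aabbbab$abcbaccacacccc
  rot[15] = abbbab$abcbaccacacccca
  rot[16] = bbbab$abcbaccacaccccaa
  rot[17] = bbab$abcbaccacaccccaab
  rot[18] = bab$abcbaccacaccccaabb
  rot[19] = ab$abcbaccacaccccaabbb
  rot[20] = b$abcbaccacaccccaabbba
  rot[21] = $abcbaccacaccccaabbbab
Sorted (with $ < everything):
  sorted[0] = $abcbaccacaccccaabbbab
  sorted[1] = aabbbab$abcbaccacacccc
  sorted[2] = ab$abcbaccacaccccaabbb
  sorted[3] = abbbab$abcbaccacacccca
  sorted[4] = abcbaccacaccccaabbbab$
  sorted[5] = acaccccaabbbab$abcbacc
  sorted[6] = accacaccccaabbbab$abcb
  sorted[7] = accccaabbbab$abcbaccac
  sorted[8] = b$abcbaccacaccccaabbba
  sorted[9] = bab$abcbaccacaccccaabb
  sorted[10] = baccacaccccaabbbab$abc
  sorted[11] = bbab$abcbaccacaccccaab
  sorted[12] = bbbab$abcbaccacaccccaa
  sorted[13] = bcbaccacaccccaabbbab$a
  sorted[14] = caabbbab$abcbaccacaccc
  sorted[15] = cacaccccaabbbab$abcbac
  sorted[16] = caccccaabbbab$abcbacca
  sorted[17] = cbaccacaccccaabbbab$ab
  sorted[18] = ccaabbbab$abcbaccacacc
  sorted[19] = ccacaccccaabbbab$abcba
  sorted[20] = cccaabbbab$abcbaccacac
  sorted[21] = ccccaabbbab$abcbaccaca
sorted[14] = caabbbab$abcbaccacaccc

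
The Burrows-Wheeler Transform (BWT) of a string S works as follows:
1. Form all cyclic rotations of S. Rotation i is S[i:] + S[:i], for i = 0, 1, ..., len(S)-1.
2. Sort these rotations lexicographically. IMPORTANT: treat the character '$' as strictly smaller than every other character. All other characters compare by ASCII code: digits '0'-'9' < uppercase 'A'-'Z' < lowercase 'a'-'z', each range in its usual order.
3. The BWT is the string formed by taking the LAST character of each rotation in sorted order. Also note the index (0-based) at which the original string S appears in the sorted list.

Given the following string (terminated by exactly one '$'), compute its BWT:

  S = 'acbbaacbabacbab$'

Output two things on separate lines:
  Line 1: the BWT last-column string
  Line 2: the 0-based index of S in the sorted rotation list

Answer: bbbbba$abccacaaa
6

Derivation:
All 16 rotations (rotation i = S[i:]+S[:i]):
  rot[0] = acbbaacbabacbab$
  rot[1] = cbbaacbabacbab$a
  rot[2] = bbaacbabacbab$ac
  rot[3] = baacbabacbab$acb
  rot[4] = aacbabacbab$acbb
  rot[5] = acbabacbab$acbba
  rot[6] = cbabacbab$acbbaa
  rot[7] = babacbab$acbbaac
  rot[8] = abacbab$acbbaacb
  rot[9] = bacbab$acbbaacba
  rot[10] = acbab$acbbaacbab
  rot[11] = cbab$acbbaacbaba
  rot[12] = bab$acbbaacbabac
  rot[13] = ab$acbbaacbabacb
  rot[14] = b$acbbaacbabacba
  rot[15] = $acbbaacbabacbab
Sorted (with $ < everything):
  sorted[0] = $acbbaacbabacbab  (last char: 'b')
  sorted[1] = aacbabacbab$acbb  (last char: 'b')
  sorted[2] = ab$acbbaacbabacb  (last char: 'b')
  sorted[3] = abacbab$acbbaacb  (last char: 'b')
  sorted[4] = acbab$acbbaacbab  (last char: 'b')
  sorted[5] = acbabacbab$acbba  (last char: 'a')
  sorted[6] = acbbaacbabacbab$  (last char: '$')
  sorted[7] = b$acbbaacbabacba  (last char: 'a')
  sorted[8] = baacbabacbab$acb  (last char: 'b')
  sorted[9] = bab$acbbaacbabac  (last char: 'c')
  sorted[10] = babacbab$acbbaac  (last char: 'c')
  sorted[11] = bacbab$acbbaacba  (last char: 'a')
  sorted[12] = bbaacbabacbab$ac  (last char: 'c')
  sorted[13] = cbab$acbbaacbaba  (last char: 'a')
  sorted[14] = cbabacbab$acbbaa  (last char: 'a')
  sorted[15] = cbbaacbabacbab$a  (last char: 'a')
Last column: bbbbba$abccacaaa
Original string S is at sorted index 6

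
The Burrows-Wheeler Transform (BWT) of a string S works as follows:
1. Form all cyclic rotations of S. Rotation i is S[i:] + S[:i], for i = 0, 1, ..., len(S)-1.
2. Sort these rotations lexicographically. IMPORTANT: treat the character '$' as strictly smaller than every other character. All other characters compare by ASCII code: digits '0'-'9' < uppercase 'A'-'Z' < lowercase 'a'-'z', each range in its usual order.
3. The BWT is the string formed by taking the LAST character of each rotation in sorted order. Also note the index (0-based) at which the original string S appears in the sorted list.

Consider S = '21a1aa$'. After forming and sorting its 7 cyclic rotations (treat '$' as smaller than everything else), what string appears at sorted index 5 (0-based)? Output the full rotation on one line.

Answer: a1aa$21

Derivation:
All 7 rotations (rotation i = S[i:]+S[:i]):
  rot[0] = 21a1aa$
  rot[1] = 1a1aa$2
  rot[2] = a1aa$21
  rot[3] = 1aa$21a
  rot[4] = aa$21a1
  rot[5] = a$21a1a
  rot[6] = $21a1aa
Sorted (with $ < everything):
  sorted[0] = $21a1aa
  sorted[1] = 1a1aa$2
  sorted[2] = 1aa$21a
  sorted[3] = 21a1aa$
  sorted[4] = a$21a1a
  sorted[5] = a1aa$21
  sorted[6] = aa$21a1
sorted[5] = a1aa$21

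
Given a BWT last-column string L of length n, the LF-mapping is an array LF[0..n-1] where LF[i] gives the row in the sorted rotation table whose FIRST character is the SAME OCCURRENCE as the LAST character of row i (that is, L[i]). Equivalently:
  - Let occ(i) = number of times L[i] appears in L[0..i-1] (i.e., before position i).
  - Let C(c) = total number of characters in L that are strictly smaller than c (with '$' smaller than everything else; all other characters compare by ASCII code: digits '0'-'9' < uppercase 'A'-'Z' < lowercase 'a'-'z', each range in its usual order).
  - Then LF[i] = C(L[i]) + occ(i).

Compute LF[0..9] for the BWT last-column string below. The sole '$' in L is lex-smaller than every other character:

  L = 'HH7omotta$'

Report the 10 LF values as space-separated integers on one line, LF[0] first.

Answer: 2 3 1 6 5 7 8 9 4 0

Derivation:
Char counts: '$':1, '7':1, 'H':2, 'a':1, 'm':1, 'o':2, 't':2
C (first-col start): C('$')=0, C('7')=1, C('H')=2, C('a')=4, C('m')=5, C('o')=6, C('t')=8
L[0]='H': occ=0, LF[0]=C('H')+0=2+0=2
L[1]='H': occ=1, LF[1]=C('H')+1=2+1=3
L[2]='7': occ=0, LF[2]=C('7')+0=1+0=1
L[3]='o': occ=0, LF[3]=C('o')+0=6+0=6
L[4]='m': occ=0, LF[4]=C('m')+0=5+0=5
L[5]='o': occ=1, LF[5]=C('o')+1=6+1=7
L[6]='t': occ=0, LF[6]=C('t')+0=8+0=8
L[7]='t': occ=1, LF[7]=C('t')+1=8+1=9
L[8]='a': occ=0, LF[8]=C('a')+0=4+0=4
L[9]='$': occ=0, LF[9]=C('$')+0=0+0=0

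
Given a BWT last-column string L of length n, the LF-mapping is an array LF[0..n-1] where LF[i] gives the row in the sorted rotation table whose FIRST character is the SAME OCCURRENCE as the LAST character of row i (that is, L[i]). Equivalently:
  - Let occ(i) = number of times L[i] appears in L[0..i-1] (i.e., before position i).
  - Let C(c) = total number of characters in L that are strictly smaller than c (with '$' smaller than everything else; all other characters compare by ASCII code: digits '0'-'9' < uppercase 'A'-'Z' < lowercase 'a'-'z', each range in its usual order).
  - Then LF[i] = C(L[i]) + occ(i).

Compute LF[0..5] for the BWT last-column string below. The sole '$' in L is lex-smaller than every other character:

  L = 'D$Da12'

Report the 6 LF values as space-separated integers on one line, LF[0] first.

Answer: 3 0 4 5 1 2

Derivation:
Char counts: '$':1, '1':1, '2':1, 'D':2, 'a':1
C (first-col start): C('$')=0, C('1')=1, C('2')=2, C('D')=3, C('a')=5
L[0]='D': occ=0, LF[0]=C('D')+0=3+0=3
L[1]='$': occ=0, LF[1]=C('$')+0=0+0=0
L[2]='D': occ=1, LF[2]=C('D')+1=3+1=4
L[3]='a': occ=0, LF[3]=C('a')+0=5+0=5
L[4]='1': occ=0, LF[4]=C('1')+0=1+0=1
L[5]='2': occ=0, LF[5]=C('2')+0=2+0=2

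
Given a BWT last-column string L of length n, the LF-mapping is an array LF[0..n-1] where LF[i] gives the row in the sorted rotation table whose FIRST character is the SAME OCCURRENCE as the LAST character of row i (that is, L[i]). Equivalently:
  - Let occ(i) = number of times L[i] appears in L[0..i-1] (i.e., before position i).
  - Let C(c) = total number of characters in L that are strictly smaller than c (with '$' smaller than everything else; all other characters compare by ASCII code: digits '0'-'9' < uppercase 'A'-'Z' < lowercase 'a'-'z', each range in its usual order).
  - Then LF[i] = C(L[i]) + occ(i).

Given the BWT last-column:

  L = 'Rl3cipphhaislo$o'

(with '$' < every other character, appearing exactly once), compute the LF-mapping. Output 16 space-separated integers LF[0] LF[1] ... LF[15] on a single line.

Answer: 2 9 1 4 7 13 14 5 6 3 8 15 10 11 0 12

Derivation:
Char counts: '$':1, '3':1, 'R':1, 'a':1, 'c':1, 'h':2, 'i':2, 'l':2, 'o':2, 'p':2, 's':1
C (first-col start): C('$')=0, C('3')=1, C('R')=2, C('a')=3, C('c')=4, C('h')=5, C('i')=7, C('l')=9, C('o')=11, C('p')=13, C('s')=15
L[0]='R': occ=0, LF[0]=C('R')+0=2+0=2
L[1]='l': occ=0, LF[1]=C('l')+0=9+0=9
L[2]='3': occ=0, LF[2]=C('3')+0=1+0=1
L[3]='c': occ=0, LF[3]=C('c')+0=4+0=4
L[4]='i': occ=0, LF[4]=C('i')+0=7+0=7
L[5]='p': occ=0, LF[5]=C('p')+0=13+0=13
L[6]='p': occ=1, LF[6]=C('p')+1=13+1=14
L[7]='h': occ=0, LF[7]=C('h')+0=5+0=5
L[8]='h': occ=1, LF[8]=C('h')+1=5+1=6
L[9]='a': occ=0, LF[9]=C('a')+0=3+0=3
L[10]='i': occ=1, LF[10]=C('i')+1=7+1=8
L[11]='s': occ=0, LF[11]=C('s')+0=15+0=15
L[12]='l': occ=1, LF[12]=C('l')+1=9+1=10
L[13]='o': occ=0, LF[13]=C('o')+0=11+0=11
L[14]='$': occ=0, LF[14]=C('$')+0=0+0=0
L[15]='o': occ=1, LF[15]=C('o')+1=11+1=12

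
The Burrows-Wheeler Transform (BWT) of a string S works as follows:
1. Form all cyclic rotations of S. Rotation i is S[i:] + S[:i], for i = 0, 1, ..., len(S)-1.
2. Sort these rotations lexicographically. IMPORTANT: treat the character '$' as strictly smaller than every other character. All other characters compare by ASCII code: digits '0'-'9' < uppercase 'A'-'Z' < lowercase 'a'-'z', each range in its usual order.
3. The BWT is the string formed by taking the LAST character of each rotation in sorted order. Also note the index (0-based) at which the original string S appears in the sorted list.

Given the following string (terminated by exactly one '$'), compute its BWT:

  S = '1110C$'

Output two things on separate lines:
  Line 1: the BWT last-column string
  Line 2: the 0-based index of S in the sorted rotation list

Answer: C111$0
4

Derivation:
All 6 rotations (rotation i = S[i:]+S[:i]):
  rot[0] = 1110C$
  rot[1] = 110C$1
  rot[2] = 10C$11
  rot[3] = 0C$111
  rot[4] = C$1110
  rot[5] = $1110C
Sorted (with $ < everything):
  sorted[0] = $1110C  (last char: 'C')
  sorted[1] = 0C$111  (last char: '1')
  sorted[2] = 10C$11  (last char: '1')
  sorted[3] = 110C$1  (last char: '1')
  sorted[4] = 1110C$  (last char: '$')
  sorted[5] = C$1110  (last char: '0')
Last column: C111$0
Original string S is at sorted index 4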